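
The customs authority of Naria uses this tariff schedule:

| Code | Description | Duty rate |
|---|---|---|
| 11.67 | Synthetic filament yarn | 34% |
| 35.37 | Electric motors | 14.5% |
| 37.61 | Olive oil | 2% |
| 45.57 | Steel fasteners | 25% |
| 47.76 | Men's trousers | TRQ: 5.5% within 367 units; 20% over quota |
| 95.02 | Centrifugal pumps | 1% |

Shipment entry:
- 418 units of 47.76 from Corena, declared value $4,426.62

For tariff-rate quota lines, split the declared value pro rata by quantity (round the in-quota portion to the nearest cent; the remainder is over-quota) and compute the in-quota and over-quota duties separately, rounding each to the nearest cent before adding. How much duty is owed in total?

Line 1 (47.76, Corena, 418 units, $4,426.62):
Code 47.76 is under a tariff-rate quota (threshold 367 units). In-quota: 367 units at 5.5%; over-quota: 51 units at 20%.
Pro-rata value split: in-quota = $4,426.62 × 367/418 = $3,886.53; over-quota = $4,426.62 − $3,886.53 = $540.09.
In-quota duty = $3,886.53 × 5.5% = $213.76. Over-quota duty = $540.09 × 20% = $108.02.
Line duty = $213.76 + $108.02 = $321.78.

$321.78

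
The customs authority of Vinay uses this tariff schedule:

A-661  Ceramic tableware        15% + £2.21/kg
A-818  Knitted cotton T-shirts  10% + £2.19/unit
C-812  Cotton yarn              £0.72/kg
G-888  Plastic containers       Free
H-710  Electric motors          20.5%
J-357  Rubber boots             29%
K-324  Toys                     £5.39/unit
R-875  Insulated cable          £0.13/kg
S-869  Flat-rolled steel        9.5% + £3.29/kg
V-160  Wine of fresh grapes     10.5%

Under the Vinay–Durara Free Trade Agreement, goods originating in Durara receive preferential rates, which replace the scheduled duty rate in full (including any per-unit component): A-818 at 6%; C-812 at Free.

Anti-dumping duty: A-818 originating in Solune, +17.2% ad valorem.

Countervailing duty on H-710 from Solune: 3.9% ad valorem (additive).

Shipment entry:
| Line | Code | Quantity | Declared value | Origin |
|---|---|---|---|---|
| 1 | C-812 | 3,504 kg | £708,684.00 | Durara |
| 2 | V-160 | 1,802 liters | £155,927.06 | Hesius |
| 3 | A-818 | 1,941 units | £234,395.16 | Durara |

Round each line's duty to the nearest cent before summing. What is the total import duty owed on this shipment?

£30,436.05

Line 1 (C-812, Durara, 3,504 kg, £708,684.00):
Base rate for C-812 is £0.72/kg.
Origin Durara qualifies under the Vinay–Durara agreement and C-812 is covered: preferential rate Free applies instead.
Duty = £708,684.00 × 0% = £0.00.
Line 2 (V-160, Hesius, 1,802 liters, £155,927.06):
Base rate for V-160 is 10.5%.
Duty = £155,927.06 × 10.5% = £16,372.34.
Line 3 (A-818, Durara, 1,941 units, £234,395.16):
Base rate for A-818 is 10% + £2.19/unit.
Origin Durara qualifies under the Vinay–Durara agreement and A-818 is covered: preferential rate 6% applies instead.
The additional-duty order on A-818 targets Solune, not Durara; it does not apply.
Duty = £234,395.16 × 6% = £14,063.71.
Total = £0.00 + £16,372.34 + £14,063.71 = £30,436.05.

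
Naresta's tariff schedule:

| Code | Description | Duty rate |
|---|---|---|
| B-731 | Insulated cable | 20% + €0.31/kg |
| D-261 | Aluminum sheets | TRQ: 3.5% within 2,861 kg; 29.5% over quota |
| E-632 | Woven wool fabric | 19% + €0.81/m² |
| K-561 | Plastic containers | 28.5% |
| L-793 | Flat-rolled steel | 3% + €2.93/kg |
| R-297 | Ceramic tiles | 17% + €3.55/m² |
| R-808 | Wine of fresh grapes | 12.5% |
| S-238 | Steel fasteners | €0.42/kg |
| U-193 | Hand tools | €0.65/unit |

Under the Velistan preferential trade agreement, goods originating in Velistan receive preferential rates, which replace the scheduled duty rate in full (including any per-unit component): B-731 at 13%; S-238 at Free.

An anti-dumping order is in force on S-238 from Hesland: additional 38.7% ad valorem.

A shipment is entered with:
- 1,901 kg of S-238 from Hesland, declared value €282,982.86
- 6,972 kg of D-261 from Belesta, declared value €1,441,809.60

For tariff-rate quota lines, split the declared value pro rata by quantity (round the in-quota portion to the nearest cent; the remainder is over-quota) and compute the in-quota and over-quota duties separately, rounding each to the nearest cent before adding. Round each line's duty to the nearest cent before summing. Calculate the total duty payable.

€381,816.38

Line 1 (S-238, Hesland, 1,901 kg, €282,982.86):
Base rate for S-238 is €0.42/kg.
S-238 has an FTA preferential rate, but origin Hesland is not Velistan; base rate stands.
Additional duty on S-238 from Hesland: +38.7% ad valorem. Applied ad valorem rate = 38.7%.
Duty = €282,982.86 × 38.7% + 1,901 × €0.42 = €110,312.79.
Line 2 (D-261, Belesta, 6,972 kg, €1,441,809.60):
Code D-261 is under a tariff-rate quota (threshold 2,861 kg). In-quota: 2,861 kg at 3.5%; over-quota: 4,111 kg at 29.5%.
Pro-rata value split: in-quota = €1,441,809.60 × 2,861/6,972 = €591,654.80; over-quota = €1,441,809.60 − €591,654.80 = €850,154.80.
In-quota duty = €591,654.80 × 3.5% = €20,707.92. Over-quota duty = €850,154.80 × 29.5% = €250,795.67.
Line duty = €20,707.92 + €250,795.67 = €271,503.59.
Total = €110,312.79 + €271,503.59 = €381,816.38.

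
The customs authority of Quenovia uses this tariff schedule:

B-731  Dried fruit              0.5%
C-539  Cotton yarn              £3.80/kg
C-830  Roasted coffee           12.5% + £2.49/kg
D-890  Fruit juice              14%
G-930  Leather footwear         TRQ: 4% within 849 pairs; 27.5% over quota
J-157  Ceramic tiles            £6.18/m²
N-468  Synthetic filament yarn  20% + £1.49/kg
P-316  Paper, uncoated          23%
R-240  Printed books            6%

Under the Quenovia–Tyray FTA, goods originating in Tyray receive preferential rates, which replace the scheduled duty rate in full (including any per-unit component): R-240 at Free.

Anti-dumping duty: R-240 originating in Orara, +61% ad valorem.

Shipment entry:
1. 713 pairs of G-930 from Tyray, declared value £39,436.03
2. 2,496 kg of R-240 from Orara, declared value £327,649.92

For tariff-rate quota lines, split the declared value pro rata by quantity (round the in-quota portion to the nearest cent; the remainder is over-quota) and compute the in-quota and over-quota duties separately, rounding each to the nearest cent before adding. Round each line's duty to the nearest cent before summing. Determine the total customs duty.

Line 1 (G-930, Tyray, 713 pairs, £39,436.03):
Code G-930 is under a tariff-rate quota (threshold 849 pairs). Quantity 713 pairs is within the quota, so the in-quota rate 4% applies to the full value.
Duty = £39,436.03 × 4% = £1,577.44.
Line 2 (R-240, Orara, 2,496 kg, £327,649.92):
Base rate for R-240 is 6%.
R-240 has an FTA preferential rate, but origin Orara is not Tyray; base rate stands.
Additional duty on R-240 from Orara: +61%. Applied ad valorem rate: 6% + 61% = 67%.
Duty = £327,649.92 × 67% = £219,525.45.
Total = £1,577.44 + £219,525.45 = £221,102.89.

£221,102.89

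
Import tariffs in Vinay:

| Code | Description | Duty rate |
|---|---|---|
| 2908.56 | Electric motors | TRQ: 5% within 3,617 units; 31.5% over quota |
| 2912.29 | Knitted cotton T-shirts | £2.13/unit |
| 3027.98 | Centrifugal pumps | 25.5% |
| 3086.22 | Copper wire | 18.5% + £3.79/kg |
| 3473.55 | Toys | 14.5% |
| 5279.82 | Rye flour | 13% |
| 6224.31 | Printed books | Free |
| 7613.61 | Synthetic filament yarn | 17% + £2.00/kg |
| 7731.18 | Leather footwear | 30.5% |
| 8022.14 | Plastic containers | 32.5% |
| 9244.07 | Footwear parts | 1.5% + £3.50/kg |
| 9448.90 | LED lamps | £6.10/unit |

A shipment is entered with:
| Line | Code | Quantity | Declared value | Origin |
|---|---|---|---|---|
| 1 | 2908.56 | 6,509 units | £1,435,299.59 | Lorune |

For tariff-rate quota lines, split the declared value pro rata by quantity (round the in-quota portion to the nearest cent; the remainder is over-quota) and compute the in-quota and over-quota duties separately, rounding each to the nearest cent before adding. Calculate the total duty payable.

Line 1 (2908.56, Lorune, 6,509 units, £1,435,299.59):
Code 2908.56 is under a tariff-rate quota (threshold 3,617 units). In-quota: 3,617 units at 5%; over-quota: 2,892 units at 31.5%.
Pro-rata value split: in-quota = £1,435,299.59 × 3,617/6,509 = £797,584.67; over-quota = £1,435,299.59 − £797,584.67 = £637,714.92.
In-quota duty = £797,584.67 × 5% = £39,879.23. Over-quota duty = £637,714.92 × 31.5% = £200,880.20.
Line duty = £39,879.23 + £200,880.20 = £240,759.43.

£240,759.43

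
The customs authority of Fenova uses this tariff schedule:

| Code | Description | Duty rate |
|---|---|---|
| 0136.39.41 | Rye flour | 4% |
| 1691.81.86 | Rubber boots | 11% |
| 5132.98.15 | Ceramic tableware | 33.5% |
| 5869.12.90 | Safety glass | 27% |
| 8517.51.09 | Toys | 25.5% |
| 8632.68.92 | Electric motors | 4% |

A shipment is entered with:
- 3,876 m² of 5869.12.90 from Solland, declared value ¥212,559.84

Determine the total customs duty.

¥57,391.16

Line 1 (5869.12.90, Solland, 3,876 m², ¥212,559.84):
Base rate for 5869.12.90 is 27%.
Duty = ¥212,559.84 × 27% = ¥57,391.16.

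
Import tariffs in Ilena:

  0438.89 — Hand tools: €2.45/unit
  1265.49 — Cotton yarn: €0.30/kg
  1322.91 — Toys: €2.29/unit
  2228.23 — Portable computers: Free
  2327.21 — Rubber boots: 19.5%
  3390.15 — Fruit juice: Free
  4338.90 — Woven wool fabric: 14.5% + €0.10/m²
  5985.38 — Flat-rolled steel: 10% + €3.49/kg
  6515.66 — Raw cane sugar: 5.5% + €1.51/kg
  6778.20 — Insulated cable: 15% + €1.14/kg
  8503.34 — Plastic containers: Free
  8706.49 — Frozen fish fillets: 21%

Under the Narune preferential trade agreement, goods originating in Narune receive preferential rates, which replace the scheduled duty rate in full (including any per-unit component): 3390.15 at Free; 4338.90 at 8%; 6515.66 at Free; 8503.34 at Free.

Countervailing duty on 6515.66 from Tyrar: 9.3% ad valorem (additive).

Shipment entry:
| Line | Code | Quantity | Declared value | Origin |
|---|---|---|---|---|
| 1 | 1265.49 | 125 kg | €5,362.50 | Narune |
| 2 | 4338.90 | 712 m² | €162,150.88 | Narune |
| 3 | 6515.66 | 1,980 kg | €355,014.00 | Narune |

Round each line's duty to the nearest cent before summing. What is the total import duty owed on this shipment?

Line 1 (1265.49, Narune, 125 kg, €5,362.50):
Base rate for 1265.49 is €0.30/kg.
Origin Narune is the FTA partner but 1265.49 is not on the preference list; base rate stands.
Duty = 125 × €0.30 = €37.50.
Line 2 (4338.90, Narune, 712 m², €162,150.88):
Base rate for 4338.90 is 14.5% + €0.10/m².
Origin Narune qualifies under the Ilena–Narune agreement and 4338.90 is covered: preferential rate 8% applies instead.
Duty = €162,150.88 × 8% = €12,972.07.
Line 3 (6515.66, Narune, 1,980 kg, €355,014.00):
Base rate for 6515.66 is 5.5% + €1.51/kg.
Origin Narune qualifies under the Ilena–Narune agreement and 6515.66 is covered: preferential rate Free applies instead.
The additional-duty order on 6515.66 targets Tyrar, not Narune; it does not apply.
Duty = €355,014.00 × 0% = €0.00.
Total = €37.50 + €12,972.07 + €0.00 = €13,009.57.

€13,009.57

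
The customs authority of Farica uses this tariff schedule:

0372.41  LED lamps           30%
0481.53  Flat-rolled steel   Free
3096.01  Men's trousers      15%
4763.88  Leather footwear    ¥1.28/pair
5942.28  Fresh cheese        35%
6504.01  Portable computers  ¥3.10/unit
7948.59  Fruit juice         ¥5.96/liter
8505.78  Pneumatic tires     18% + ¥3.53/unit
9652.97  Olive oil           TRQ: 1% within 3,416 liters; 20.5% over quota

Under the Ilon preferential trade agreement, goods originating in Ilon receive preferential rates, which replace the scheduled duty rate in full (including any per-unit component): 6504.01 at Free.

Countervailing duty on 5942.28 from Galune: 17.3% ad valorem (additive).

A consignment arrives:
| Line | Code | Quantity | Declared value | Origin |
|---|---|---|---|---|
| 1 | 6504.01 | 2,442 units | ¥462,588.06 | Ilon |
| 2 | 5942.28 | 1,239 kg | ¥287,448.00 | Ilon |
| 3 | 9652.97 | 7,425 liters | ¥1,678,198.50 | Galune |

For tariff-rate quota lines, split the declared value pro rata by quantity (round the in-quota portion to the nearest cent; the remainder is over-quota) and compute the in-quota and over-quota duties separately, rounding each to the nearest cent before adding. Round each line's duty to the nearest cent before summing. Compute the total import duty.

Line 1 (6504.01, Ilon, 2,442 units, ¥462,588.06):
Base rate for 6504.01 is ¥3.10/unit.
Origin Ilon qualifies under the Farica–Ilon agreement and 6504.01 is covered: preferential rate Free applies instead.
Duty = ¥462,588.06 × 0% = ¥0.00.
Line 2 (5942.28, Ilon, 1,239 kg, ¥287,448.00):
Base rate for 5942.28 is 35%.
Origin Ilon is the FTA partner but 5942.28 is not on the preference list; base rate stands.
The additional-duty order on 5942.28 targets Galune, not Ilon; it does not apply.
Duty = ¥287,448.00 × 35% = ¥100,606.80.
Line 3 (9652.97, Galune, 7,425 liters, ¥1,678,198.50):
Code 9652.97 is under a tariff-rate quota (threshold 3,416 liters). In-quota: 3,416 liters at 1%; over-quota: 4,009 liters at 20.5%.
Pro-rata value split: in-quota = ¥1,678,198.50 × 3,416/7,425 = ¥772,084.32; over-quota = ¥1,678,198.50 − ¥772,084.32 = ¥906,114.18.
In-quota duty = ¥772,084.32 × 1% = ¥7,720.84. Over-quota duty = ¥906,114.18 × 20.5% = ¥185,753.41.
Line duty = ¥7,720.84 + ¥185,753.41 = ¥193,474.25.
Total = ¥0.00 + ¥100,606.80 + ¥193,474.25 = ¥294,081.05.

¥294,081.05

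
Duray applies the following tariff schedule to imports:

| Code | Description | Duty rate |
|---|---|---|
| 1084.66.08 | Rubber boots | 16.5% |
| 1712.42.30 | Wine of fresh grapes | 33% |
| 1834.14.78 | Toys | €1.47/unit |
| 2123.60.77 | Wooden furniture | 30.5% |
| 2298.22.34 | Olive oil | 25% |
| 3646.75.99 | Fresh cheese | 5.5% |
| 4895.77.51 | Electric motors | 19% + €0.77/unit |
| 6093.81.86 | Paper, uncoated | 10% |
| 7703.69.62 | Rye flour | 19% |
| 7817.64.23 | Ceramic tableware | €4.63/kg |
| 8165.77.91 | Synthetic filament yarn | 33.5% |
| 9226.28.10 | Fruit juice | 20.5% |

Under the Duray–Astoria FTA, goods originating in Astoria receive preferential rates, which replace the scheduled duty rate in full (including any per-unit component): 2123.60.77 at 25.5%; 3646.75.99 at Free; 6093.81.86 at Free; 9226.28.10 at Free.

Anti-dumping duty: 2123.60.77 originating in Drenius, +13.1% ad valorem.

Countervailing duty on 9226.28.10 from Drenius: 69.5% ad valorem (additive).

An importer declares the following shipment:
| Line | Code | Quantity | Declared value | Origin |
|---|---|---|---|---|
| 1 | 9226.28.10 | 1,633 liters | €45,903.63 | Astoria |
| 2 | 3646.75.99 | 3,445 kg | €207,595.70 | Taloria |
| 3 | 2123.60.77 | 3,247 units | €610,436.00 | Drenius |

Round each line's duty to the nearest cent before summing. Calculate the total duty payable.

€277,567.86

Line 1 (9226.28.10, Astoria, 1,633 liters, €45,903.63):
Base rate for 9226.28.10 is 20.5%.
Origin Astoria qualifies under the Duray–Astoria agreement and 9226.28.10 is covered: preferential rate Free applies instead.
The additional-duty order on 9226.28.10 targets Drenius, not Astoria; it does not apply.
Duty = €45,903.63 × 0% = €0.00.
Line 2 (3646.75.99, Taloria, 3,445 kg, €207,595.70):
Base rate for 3646.75.99 is 5.5%.
3646.75.99 has an FTA preferential rate, but origin Taloria is not Astoria; base rate stands.
Duty = €207,595.70 × 5.5% = €11,417.76.
Line 3 (2123.60.77, Drenius, 3,247 units, €610,436.00):
Base rate for 2123.60.77 is 30.5%.
2123.60.77 has an FTA preferential rate, but origin Drenius is not Astoria; base rate stands.
Additional duty on 2123.60.77 from Drenius: +13.1%. Applied ad valorem rate: 30.5% + 13.1% = 43.6%.
Duty = €610,436.00 × 43.6% = €266,150.10.
Total = €0.00 + €11,417.76 + €266,150.10 = €277,567.86.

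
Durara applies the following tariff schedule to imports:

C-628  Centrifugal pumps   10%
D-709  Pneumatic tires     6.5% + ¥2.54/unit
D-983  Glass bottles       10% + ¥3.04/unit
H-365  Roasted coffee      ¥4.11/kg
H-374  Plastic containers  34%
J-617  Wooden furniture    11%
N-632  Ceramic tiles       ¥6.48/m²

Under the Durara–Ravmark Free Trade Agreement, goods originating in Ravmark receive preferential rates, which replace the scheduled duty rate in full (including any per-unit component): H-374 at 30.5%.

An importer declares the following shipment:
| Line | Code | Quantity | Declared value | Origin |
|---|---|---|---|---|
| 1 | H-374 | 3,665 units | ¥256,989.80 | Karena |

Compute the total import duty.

Line 1 (H-374, Karena, 3,665 units, ¥256,989.80):
Base rate for H-374 is 34%.
H-374 has an FTA preferential rate, but origin Karena is not Ravmark; base rate stands.
Duty = ¥256,989.80 × 34% = ¥87,376.53.

¥87,376.53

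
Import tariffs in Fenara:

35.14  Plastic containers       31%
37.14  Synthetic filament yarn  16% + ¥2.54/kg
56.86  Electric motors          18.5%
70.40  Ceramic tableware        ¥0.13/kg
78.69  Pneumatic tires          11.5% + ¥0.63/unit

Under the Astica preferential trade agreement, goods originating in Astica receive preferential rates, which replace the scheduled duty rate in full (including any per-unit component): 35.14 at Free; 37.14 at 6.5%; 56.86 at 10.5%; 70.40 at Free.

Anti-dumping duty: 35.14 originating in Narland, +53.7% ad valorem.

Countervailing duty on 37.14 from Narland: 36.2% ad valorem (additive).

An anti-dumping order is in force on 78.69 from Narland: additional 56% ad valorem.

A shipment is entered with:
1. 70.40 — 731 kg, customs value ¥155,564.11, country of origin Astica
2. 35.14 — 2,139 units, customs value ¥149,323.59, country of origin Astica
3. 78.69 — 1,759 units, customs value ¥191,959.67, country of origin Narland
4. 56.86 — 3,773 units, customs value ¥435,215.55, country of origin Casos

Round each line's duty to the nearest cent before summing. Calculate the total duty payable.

¥211,195.83

Line 1 (70.40, Astica, 731 kg, ¥155,564.11):
Base rate for 70.40 is ¥0.13/kg.
Origin Astica qualifies under the Fenara–Astica agreement and 70.40 is covered: preferential rate Free applies instead.
Duty = ¥155,564.11 × 0% = ¥0.00.
Line 2 (35.14, Astica, 2,139 units, ¥149,323.59):
Base rate for 35.14 is 31%.
Origin Astica qualifies under the Fenara–Astica agreement and 35.14 is covered: preferential rate Free applies instead.
The additional-duty order on 35.14 targets Narland, not Astica; it does not apply.
Duty = ¥149,323.59 × 0% = ¥0.00.
Line 3 (78.69, Narland, 1,759 units, ¥191,959.67):
Base rate for 78.69 is 11.5% + ¥0.63/unit.
Additional duty on 78.69 from Narland: +56%. Applied ad valorem rate: 11.5% + 56% = 67.5%.
Duty = ¥191,959.67 × 67.5% + 1,759 × ¥0.63 = ¥130,680.95.
Line 4 (56.86, Casos, 3,773 units, ¥435,215.55):
Base rate for 56.86 is 18.5%.
56.86 has an FTA preferential rate, but origin Casos is not Astica; base rate stands.
Duty = ¥435,215.55 × 18.5% = ¥80,514.88.
Total = ¥0.00 + ¥0.00 + ¥130,680.95 + ¥80,514.88 = ¥211,195.83.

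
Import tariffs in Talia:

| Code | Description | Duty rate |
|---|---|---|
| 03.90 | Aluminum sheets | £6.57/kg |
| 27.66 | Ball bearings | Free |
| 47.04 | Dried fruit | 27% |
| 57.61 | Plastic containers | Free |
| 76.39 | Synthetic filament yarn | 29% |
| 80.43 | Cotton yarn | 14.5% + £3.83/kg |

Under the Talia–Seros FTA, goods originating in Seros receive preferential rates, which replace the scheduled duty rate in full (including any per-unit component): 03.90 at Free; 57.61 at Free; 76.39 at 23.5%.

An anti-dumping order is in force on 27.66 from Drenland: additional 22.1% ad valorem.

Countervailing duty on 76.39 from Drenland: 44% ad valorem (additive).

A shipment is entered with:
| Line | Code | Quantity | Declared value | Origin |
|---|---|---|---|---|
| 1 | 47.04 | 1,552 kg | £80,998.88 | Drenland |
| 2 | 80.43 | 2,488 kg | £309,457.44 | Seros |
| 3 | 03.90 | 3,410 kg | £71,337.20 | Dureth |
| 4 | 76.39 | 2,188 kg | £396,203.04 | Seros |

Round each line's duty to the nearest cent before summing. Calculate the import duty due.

Line 1 (47.04, Drenland, 1,552 kg, £80,998.88):
Base rate for 47.04 is 27%.
Duty = £80,998.88 × 27% = £21,869.70.
Line 2 (80.43, Seros, 2,488 kg, £309,457.44):
Base rate for 80.43 is 14.5% + £3.83/kg.
Origin Seros is the FTA partner but 80.43 is not on the preference list; base rate stands.
Duty = £309,457.44 × 14.5% + 2,488 × £3.83 = £54,400.37.
Line 3 (03.90, Dureth, 3,410 kg, £71,337.20):
Base rate for 03.90 is £6.57/kg.
03.90 has an FTA preferential rate, but origin Dureth is not Seros; base rate stands.
Duty = 3,410 × £6.57 = £22,403.70.
Line 4 (76.39, Seros, 2,188 kg, £396,203.04):
Base rate for 76.39 is 29%.
Origin Seros qualifies under the Talia–Seros agreement and 76.39 is covered: preferential rate 23.5% applies instead.
The additional-duty order on 76.39 targets Drenland, not Seros; it does not apply.
Duty = £396,203.04 × 23.5% = £93,107.71.
Total = £21,869.70 + £54,400.37 + £22,403.70 + £93,107.71 = £191,781.48.

£191,781.48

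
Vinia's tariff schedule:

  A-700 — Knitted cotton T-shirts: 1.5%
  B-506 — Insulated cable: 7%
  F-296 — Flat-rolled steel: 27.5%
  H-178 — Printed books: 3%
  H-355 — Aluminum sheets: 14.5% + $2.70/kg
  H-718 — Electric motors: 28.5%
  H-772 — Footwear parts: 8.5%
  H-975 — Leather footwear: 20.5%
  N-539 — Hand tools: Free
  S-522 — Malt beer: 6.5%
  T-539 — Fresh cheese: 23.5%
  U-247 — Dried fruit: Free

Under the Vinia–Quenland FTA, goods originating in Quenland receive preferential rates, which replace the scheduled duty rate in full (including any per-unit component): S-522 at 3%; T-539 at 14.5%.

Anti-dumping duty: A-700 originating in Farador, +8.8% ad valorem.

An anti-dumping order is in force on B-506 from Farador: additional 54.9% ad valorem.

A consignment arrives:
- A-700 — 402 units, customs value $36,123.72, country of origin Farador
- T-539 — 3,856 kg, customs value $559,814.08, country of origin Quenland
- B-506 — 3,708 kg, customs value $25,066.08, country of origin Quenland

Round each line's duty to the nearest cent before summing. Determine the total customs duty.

$86,648.41

Line 1 (A-700, Farador, 402 units, $36,123.72):
Base rate for A-700 is 1.5%.
Additional duty on A-700 from Farador: +8.8%. Applied ad valorem rate: 1.5% + 8.8% = 10.3%.
Duty = $36,123.72 × 10.3% = $3,720.74.
Line 2 (T-539, Quenland, 3,856 kg, $559,814.08):
Base rate for T-539 is 23.5%.
Origin Quenland qualifies under the Vinia–Quenland agreement and T-539 is covered: preferential rate 14.5% applies instead.
Duty = $559,814.08 × 14.5% = $81,173.04.
Line 3 (B-506, Quenland, 3,708 kg, $25,066.08):
Base rate for B-506 is 7%.
Origin Quenland is the FTA partner but B-506 is not on the preference list; base rate stands.
The additional-duty order on B-506 targets Farador, not Quenland; it does not apply.
Duty = $25,066.08 × 7% = $1,754.63.
Total = $3,720.74 + $81,173.04 + $1,754.63 = $86,648.41.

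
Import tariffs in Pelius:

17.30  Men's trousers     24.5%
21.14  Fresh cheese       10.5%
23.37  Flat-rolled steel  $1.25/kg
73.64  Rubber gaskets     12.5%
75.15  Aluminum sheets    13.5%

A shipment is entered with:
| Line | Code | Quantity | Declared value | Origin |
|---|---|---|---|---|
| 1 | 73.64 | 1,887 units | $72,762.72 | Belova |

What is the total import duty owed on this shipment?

$9,095.34

Line 1 (73.64, Belova, 1,887 units, $72,762.72):
Base rate for 73.64 is 12.5%.
Duty = $72,762.72 × 12.5% = $9,095.34.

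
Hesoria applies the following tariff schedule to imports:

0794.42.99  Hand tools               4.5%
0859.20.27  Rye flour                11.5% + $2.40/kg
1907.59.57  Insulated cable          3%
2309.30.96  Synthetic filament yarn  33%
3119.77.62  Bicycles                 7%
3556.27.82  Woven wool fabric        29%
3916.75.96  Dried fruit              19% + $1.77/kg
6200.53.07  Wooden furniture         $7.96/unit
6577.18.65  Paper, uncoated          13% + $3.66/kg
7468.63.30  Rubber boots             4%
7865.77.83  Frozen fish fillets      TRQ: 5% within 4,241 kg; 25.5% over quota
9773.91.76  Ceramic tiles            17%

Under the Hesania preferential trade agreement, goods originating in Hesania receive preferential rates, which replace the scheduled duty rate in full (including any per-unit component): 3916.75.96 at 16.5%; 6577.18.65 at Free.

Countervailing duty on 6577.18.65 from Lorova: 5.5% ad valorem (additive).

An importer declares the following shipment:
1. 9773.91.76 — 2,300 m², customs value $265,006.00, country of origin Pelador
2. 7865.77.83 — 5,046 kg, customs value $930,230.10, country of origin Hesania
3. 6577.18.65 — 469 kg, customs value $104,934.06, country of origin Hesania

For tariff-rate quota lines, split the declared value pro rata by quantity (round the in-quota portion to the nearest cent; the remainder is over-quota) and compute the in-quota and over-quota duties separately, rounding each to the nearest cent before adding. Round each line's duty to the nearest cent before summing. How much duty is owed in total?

$121,984.89

Line 1 (9773.91.76, Pelador, 2,300 m², $265,006.00):
Base rate for 9773.91.76 is 17%.
Duty = $265,006.00 × 17% = $45,051.02.
Line 2 (7865.77.83, Hesania, 5,046 kg, $930,230.10):
Code 7865.77.83 is under a tariff-rate quota (threshold 4,241 kg). In-quota: 4,241 kg at 5%; over-quota: 805 kg at 25.5%.
Pro-rata value split: in-quota = $930,230.10 × 4,241/5,046 = $781,828.35; over-quota = $930,230.10 − $781,828.35 = $148,401.75.
In-quota duty = $781,828.35 × 5% = $39,091.42. Over-quota duty = $148,401.75 × 25.5% = $37,842.45.
Line duty = $39,091.42 + $37,842.45 = $76,933.87.
Line 3 (6577.18.65, Hesania, 469 kg, $104,934.06):
Base rate for 6577.18.65 is 13% + $3.66/kg.
Origin Hesania qualifies under the Hesoria–Hesania agreement and 6577.18.65 is covered: preferential rate Free applies instead.
The additional-duty order on 6577.18.65 targets Lorova, not Hesania; it does not apply.
Duty = $104,934.06 × 0% = $0.00.
Total = $45,051.02 + $76,933.87 + $0.00 = $121,984.89.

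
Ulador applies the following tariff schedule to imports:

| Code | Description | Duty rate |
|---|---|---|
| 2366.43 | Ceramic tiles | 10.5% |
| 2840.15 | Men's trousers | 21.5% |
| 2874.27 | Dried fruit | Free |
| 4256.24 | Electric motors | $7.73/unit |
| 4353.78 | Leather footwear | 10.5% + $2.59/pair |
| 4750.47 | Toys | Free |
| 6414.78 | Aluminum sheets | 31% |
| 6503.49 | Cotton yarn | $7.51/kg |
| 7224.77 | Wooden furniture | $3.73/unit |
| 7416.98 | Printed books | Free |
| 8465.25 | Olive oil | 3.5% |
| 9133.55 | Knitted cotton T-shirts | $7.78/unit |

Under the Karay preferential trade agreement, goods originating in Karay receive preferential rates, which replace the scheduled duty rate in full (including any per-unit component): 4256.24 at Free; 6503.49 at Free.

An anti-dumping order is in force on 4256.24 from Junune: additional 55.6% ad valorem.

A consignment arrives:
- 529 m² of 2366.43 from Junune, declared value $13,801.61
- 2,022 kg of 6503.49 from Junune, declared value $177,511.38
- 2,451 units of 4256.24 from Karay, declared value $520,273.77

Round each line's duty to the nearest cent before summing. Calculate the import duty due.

$16,634.39

Line 1 (2366.43, Junune, 529 m², $13,801.61):
Base rate for 2366.43 is 10.5%.
Duty = $13,801.61 × 10.5% = $1,449.17.
Line 2 (6503.49, Junune, 2,022 kg, $177,511.38):
Base rate for 6503.49 is $7.51/kg.
6503.49 has an FTA preferential rate, but origin Junune is not Karay; base rate stands.
Duty = 2,022 × $7.51 = $15,185.22.
Line 3 (4256.24, Karay, 2,451 units, $520,273.77):
Base rate for 4256.24 is $7.73/unit.
Origin Karay qualifies under the Ulador–Karay agreement and 4256.24 is covered: preferential rate Free applies instead.
The additional-duty order on 4256.24 targets Junune, not Karay; it does not apply.
Duty = $520,273.77 × 0% = $0.00.
Total = $1,449.17 + $15,185.22 + $0.00 = $16,634.39.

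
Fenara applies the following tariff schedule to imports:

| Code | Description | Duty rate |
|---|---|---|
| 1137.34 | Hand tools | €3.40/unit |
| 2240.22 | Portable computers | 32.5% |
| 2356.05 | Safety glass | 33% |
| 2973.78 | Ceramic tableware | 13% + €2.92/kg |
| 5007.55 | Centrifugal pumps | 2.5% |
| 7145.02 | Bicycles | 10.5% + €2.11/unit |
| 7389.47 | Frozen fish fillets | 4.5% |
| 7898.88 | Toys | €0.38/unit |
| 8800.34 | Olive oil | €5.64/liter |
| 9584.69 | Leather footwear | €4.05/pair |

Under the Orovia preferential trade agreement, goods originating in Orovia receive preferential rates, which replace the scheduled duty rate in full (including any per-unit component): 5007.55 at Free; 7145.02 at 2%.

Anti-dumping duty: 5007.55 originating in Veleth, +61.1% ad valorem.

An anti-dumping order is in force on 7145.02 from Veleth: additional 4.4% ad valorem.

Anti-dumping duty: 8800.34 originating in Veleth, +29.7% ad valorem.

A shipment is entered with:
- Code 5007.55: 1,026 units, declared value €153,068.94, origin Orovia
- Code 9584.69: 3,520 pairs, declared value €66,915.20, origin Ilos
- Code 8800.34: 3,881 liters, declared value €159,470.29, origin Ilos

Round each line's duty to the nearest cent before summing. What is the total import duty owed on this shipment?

Line 1 (5007.55, Orovia, 1,026 units, €153,068.94):
Base rate for 5007.55 is 2.5%.
Origin Orovia qualifies under the Fenara–Orovia agreement and 5007.55 is covered: preferential rate Free applies instead.
The additional-duty order on 5007.55 targets Veleth, not Orovia; it does not apply.
Duty = €153,068.94 × 0% = €0.00.
Line 2 (9584.69, Ilos, 3,520 pairs, €66,915.20):
Base rate for 9584.69 is €4.05/pair.
Duty = 3,520 × €4.05 = €14,256.00.
Line 3 (8800.34, Ilos, 3,881 liters, €159,470.29):
Base rate for 8800.34 is €5.64/liter.
The additional-duty order on 8800.34 targets Veleth, not Ilos; it does not apply.
Duty = 3,881 × €5.64 = €21,888.84.
Total = €0.00 + €14,256.00 + €21,888.84 = €36,144.84.

€36,144.84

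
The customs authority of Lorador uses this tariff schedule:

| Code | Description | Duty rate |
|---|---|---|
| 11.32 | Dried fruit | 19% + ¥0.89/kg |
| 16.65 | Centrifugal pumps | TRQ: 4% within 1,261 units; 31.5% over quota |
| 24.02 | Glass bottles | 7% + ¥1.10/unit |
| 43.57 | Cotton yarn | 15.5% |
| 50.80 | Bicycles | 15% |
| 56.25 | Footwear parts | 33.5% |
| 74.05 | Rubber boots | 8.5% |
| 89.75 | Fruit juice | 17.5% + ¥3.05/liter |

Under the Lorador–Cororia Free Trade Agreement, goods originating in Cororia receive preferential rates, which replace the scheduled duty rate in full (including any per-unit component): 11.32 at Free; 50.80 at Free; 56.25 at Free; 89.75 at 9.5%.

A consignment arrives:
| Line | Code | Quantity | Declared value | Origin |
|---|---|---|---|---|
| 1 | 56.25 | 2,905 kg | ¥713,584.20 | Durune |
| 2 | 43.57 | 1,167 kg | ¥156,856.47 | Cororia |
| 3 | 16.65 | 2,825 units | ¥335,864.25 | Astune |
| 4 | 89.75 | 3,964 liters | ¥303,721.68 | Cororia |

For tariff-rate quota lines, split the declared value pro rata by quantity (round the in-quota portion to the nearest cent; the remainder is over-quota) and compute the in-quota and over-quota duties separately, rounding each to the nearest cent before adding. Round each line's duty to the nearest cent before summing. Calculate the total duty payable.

Line 1 (56.25, Durune, 2,905 kg, ¥713,584.20):
Base rate for 56.25 is 33.5%.
56.25 has an FTA preferential rate, but origin Durune is not Cororia; base rate stands.
Duty = ¥713,584.20 × 33.5% = ¥239,050.71.
Line 2 (43.57, Cororia, 1,167 kg, ¥156,856.47):
Base rate for 43.57 is 15.5%.
Origin Cororia is the FTA partner but 43.57 is not on the preference list; base rate stands.
Duty = ¥156,856.47 × 15.5% = ¥24,312.75.
Line 3 (16.65, Astune, 2,825 units, ¥335,864.25):
Code 16.65 is under a tariff-rate quota (threshold 1,261 units). In-quota: 1,261 units at 4%; over-quota: 1,564 units at 31.5%.
Pro-rata value split: in-quota = ¥335,864.25 × 1,261/2,825 = ¥149,920.29; over-quota = ¥335,864.25 − ¥149,920.29 = ¥185,943.96.
In-quota duty = ¥149,920.29 × 4% = ¥5,996.81. Over-quota duty = ¥185,943.96 × 31.5% = ¥58,572.35.
Line duty = ¥5,996.81 + ¥58,572.35 = ¥64,569.16.
Line 4 (89.75, Cororia, 3,964 liters, ¥303,721.68):
Base rate for 89.75 is 17.5% + ¥3.05/liter.
Origin Cororia qualifies under the Lorador–Cororia agreement and 89.75 is covered: preferential rate 9.5% applies instead.
Duty = ¥303,721.68 × 9.5% = ¥28,853.56.
Total = ¥239,050.71 + ¥24,312.75 + ¥64,569.16 + ¥28,853.56 = ¥356,786.18.

¥356,786.18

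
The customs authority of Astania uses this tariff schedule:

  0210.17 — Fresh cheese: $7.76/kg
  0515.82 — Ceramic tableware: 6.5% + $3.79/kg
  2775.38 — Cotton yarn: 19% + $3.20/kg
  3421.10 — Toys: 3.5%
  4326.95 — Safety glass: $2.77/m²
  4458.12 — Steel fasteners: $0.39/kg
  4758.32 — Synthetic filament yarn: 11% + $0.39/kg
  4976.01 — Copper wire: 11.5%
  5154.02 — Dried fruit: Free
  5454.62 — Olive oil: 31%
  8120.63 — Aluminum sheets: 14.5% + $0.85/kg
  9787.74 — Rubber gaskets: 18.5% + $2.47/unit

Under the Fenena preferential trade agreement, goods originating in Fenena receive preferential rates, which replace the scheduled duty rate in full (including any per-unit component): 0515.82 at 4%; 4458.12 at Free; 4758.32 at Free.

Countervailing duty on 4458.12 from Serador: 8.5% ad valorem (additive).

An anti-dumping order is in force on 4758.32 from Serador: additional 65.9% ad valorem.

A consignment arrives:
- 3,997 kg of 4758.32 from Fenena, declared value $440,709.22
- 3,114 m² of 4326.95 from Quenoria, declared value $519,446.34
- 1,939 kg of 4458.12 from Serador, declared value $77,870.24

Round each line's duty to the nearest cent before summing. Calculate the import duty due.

Line 1 (4758.32, Fenena, 3,997 kg, $440,709.22):
Base rate for 4758.32 is 11% + $0.39/kg.
Origin Fenena qualifies under the Astania–Fenena agreement and 4758.32 is covered: preferential rate Free applies instead.
The additional-duty order on 4758.32 targets Serador, not Fenena; it does not apply.
Duty = $440,709.22 × 0% = $0.00.
Line 2 (4326.95, Quenoria, 3,114 m², $519,446.34):
Base rate for 4326.95 is $2.77/m².
Duty = 3,114 × $2.77 = $8,625.78.
Line 3 (4458.12, Serador, 1,939 kg, $77,870.24):
Base rate for 4458.12 is $0.39/kg.
4458.12 has an FTA preferential rate, but origin Serador is not Fenena; base rate stands.
Additional duty on 4458.12 from Serador: +8.5% ad valorem. Applied ad valorem rate = 8.5%.
Duty = $77,870.24 × 8.5% + 1,939 × $0.39 = $7,375.18.
Total = $0.00 + $8,625.78 + $7,375.18 = $16,000.96.

$16,000.96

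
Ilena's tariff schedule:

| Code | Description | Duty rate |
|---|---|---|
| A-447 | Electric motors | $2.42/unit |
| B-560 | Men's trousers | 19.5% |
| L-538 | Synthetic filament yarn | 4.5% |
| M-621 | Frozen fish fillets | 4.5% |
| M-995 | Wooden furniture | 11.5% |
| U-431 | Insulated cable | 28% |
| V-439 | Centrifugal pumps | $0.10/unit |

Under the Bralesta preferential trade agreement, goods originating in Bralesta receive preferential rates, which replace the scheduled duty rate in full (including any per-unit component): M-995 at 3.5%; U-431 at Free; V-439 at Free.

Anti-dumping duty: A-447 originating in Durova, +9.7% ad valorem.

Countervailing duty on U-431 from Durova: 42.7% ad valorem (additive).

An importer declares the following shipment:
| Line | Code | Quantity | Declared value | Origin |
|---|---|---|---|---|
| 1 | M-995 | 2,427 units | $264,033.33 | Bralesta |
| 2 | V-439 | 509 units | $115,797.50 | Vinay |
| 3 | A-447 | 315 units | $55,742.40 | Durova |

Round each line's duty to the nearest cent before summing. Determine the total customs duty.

Line 1 (M-995, Bralesta, 2,427 units, $264,033.33):
Base rate for M-995 is 11.5%.
Origin Bralesta qualifies under the Ilena–Bralesta agreement and M-995 is covered: preferential rate 3.5% applies instead.
Duty = $264,033.33 × 3.5% = $9,241.17.
Line 2 (V-439, Vinay, 509 units, $115,797.50):
Base rate for V-439 is $0.10/unit.
V-439 has an FTA preferential rate, but origin Vinay is not Bralesta; base rate stands.
Duty = 509 × $0.10 = $50.90.
Line 3 (A-447, Durova, 315 units, $55,742.40):
Base rate for A-447 is $2.42/unit.
Additional duty on A-447 from Durova: +9.7% ad valorem. Applied ad valorem rate = 9.7%.
Duty = $55,742.40 × 9.7% + 315 × $2.42 = $6,169.31.
Total = $9,241.17 + $50.90 + $6,169.31 = $15,461.38.

$15,461.38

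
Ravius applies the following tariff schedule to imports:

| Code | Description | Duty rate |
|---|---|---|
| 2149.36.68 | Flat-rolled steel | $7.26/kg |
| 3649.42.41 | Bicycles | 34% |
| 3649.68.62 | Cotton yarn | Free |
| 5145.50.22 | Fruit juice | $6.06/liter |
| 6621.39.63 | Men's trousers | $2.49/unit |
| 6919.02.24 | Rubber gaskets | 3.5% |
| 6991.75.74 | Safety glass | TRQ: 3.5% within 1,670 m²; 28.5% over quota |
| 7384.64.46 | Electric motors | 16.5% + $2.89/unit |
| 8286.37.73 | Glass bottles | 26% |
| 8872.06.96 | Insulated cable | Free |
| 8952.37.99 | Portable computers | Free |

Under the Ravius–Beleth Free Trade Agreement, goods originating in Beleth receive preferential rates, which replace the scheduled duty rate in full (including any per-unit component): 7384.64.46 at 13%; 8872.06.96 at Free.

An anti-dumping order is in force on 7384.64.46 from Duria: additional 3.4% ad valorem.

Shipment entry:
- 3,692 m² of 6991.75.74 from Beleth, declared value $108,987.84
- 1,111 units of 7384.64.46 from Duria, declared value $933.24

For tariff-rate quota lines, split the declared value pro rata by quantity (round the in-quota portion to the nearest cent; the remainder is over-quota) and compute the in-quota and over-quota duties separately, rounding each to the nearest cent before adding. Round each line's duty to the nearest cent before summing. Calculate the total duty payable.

Line 1 (6991.75.74, Beleth, 3,692 m², $108,987.84):
Code 6991.75.74 is under a tariff-rate quota (threshold 1,670 m²). In-quota: 1,670 m² at 3.5%; over-quota: 2,022 m² at 28.5%.
Pro-rata value split: in-quota = $108,987.84 × 1,670/3,692 = $49,298.40; over-quota = $108,987.84 − $49,298.40 = $59,689.44.
In-quota duty = $49,298.40 × 3.5% = $1,725.44. Over-quota duty = $59,689.44 × 28.5% = $17,011.49.
Line duty = $1,725.44 + $17,011.49 = $18,736.93.
Line 2 (7384.64.46, Duria, 1,111 units, $933.24):
Base rate for 7384.64.46 is 16.5% + $2.89/unit.
7384.64.46 has an FTA preferential rate, but origin Duria is not Beleth; base rate stands.
Additional duty on 7384.64.46 from Duria: +3.4%. Applied ad valorem rate: 16.5% + 3.4% = 19.9%.
Duty = $933.24 × 19.9% + 1,111 × $2.89 = $3,396.50.
Total = $18,736.93 + $3,396.50 = $22,133.43.

$22,133.43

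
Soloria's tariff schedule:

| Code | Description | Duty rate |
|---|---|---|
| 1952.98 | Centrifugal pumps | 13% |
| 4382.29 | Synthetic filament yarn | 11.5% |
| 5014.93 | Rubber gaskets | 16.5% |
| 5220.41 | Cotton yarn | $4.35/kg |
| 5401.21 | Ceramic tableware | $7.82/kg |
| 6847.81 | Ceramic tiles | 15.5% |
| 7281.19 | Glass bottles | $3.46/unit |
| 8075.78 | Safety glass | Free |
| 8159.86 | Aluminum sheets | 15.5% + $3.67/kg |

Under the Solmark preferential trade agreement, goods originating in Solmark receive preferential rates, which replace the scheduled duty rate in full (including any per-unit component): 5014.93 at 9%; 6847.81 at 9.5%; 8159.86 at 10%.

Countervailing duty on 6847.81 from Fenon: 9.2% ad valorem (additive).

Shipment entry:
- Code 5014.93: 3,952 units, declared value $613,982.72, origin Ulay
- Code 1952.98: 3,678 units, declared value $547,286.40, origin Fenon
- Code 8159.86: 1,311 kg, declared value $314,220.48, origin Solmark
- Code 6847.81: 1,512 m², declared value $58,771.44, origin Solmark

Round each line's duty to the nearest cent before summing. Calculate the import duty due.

$209,459.72

Line 1 (5014.93, Ulay, 3,952 units, $613,982.72):
Base rate for 5014.93 is 16.5%.
5014.93 has an FTA preferential rate, but origin Ulay is not Solmark; base rate stands.
Duty = $613,982.72 × 16.5% = $101,307.15.
Line 2 (1952.98, Fenon, 3,678 units, $547,286.40):
Base rate for 1952.98 is 13%.
Duty = $547,286.40 × 13% = $71,147.23.
Line 3 (8159.86, Solmark, 1,311 kg, $314,220.48):
Base rate for 8159.86 is 15.5% + $3.67/kg.
Origin Solmark qualifies under the Soloria–Solmark agreement and 8159.86 is covered: preferential rate 10% applies instead.
Duty = $314,220.48 × 10% = $31,422.05.
Line 4 (6847.81, Solmark, 1,512 m², $58,771.44):
Base rate for 6847.81 is 15.5%.
Origin Solmark qualifies under the Soloria–Solmark agreement and 6847.81 is covered: preferential rate 9.5% applies instead.
The additional-duty order on 6847.81 targets Fenon, not Solmark; it does not apply.
Duty = $58,771.44 × 9.5% = $5,583.29.
Total = $101,307.15 + $71,147.23 + $31,422.05 + $5,583.29 = $209,459.72.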